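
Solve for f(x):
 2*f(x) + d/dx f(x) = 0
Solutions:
 f(x) = C1*exp(-2*x)


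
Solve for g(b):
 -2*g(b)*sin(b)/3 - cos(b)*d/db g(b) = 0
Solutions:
 g(b) = C1*cos(b)^(2/3)


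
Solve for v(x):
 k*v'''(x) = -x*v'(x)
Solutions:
 v(x) = C1 + Integral(C2*airyai(x*(-1/k)^(1/3)) + C3*airybi(x*(-1/k)^(1/3)), x)


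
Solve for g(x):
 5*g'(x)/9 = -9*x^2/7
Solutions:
 g(x) = C1 - 27*x^3/35


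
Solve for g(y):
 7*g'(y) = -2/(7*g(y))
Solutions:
 g(y) = -sqrt(C1 - 4*y)/7
 g(y) = sqrt(C1 - 4*y)/7


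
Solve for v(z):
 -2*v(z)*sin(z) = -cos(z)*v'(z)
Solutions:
 v(z) = C1/cos(z)^2


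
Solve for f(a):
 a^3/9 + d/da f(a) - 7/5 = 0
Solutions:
 f(a) = C1 - a^4/36 + 7*a/5


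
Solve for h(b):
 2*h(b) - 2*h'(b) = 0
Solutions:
 h(b) = C1*exp(b)


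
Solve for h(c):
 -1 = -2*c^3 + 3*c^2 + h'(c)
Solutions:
 h(c) = C1 + c^4/2 - c^3 - c


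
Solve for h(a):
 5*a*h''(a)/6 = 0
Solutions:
 h(a) = C1 + C2*a


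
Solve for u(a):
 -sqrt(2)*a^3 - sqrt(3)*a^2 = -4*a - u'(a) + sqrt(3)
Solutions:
 u(a) = C1 + sqrt(2)*a^4/4 + sqrt(3)*a^3/3 - 2*a^2 + sqrt(3)*a


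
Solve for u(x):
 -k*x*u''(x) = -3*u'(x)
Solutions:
 u(x) = C1 + x^(((re(k) + 3)*re(k) + im(k)^2)/(re(k)^2 + im(k)^2))*(C2*sin(3*log(x)*Abs(im(k))/(re(k)^2 + im(k)^2)) + C3*cos(3*log(x)*im(k)/(re(k)^2 + im(k)^2)))


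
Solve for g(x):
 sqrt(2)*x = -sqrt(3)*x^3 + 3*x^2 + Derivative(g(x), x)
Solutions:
 g(x) = C1 + sqrt(3)*x^4/4 - x^3 + sqrt(2)*x^2/2


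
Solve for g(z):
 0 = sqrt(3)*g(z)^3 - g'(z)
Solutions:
 g(z) = -sqrt(2)*sqrt(-1/(C1 + sqrt(3)*z))/2
 g(z) = sqrt(2)*sqrt(-1/(C1 + sqrt(3)*z))/2


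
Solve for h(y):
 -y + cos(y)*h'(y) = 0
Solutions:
 h(y) = C1 + Integral(y/cos(y), y)


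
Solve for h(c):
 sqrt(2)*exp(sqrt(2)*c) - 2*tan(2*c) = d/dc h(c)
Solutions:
 h(c) = C1 + exp(sqrt(2)*c) + log(cos(2*c))


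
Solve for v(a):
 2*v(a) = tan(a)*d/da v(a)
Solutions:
 v(a) = C1*sin(a)^2


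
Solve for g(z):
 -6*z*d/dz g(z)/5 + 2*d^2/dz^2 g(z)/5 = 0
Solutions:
 g(z) = C1 + C2*erfi(sqrt(6)*z/2)


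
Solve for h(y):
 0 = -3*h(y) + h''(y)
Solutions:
 h(y) = C1*exp(-sqrt(3)*y) + C2*exp(sqrt(3)*y)


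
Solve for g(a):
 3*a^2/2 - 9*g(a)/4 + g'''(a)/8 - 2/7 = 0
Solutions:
 g(a) = C3*exp(18^(1/3)*a) + 2*a^2/3 + (C1*sin(3*2^(1/3)*3^(1/6)*a/2) + C2*cos(3*2^(1/3)*3^(1/6)*a/2))*exp(-18^(1/3)*a/2) - 8/63


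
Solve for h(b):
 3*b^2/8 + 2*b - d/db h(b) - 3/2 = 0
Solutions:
 h(b) = C1 + b^3/8 + b^2 - 3*b/2


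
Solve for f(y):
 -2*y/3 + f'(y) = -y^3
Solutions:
 f(y) = C1 - y^4/4 + y^2/3


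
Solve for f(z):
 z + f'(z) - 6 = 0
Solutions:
 f(z) = C1 - z^2/2 + 6*z


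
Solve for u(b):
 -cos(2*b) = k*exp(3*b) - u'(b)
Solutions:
 u(b) = C1 + k*exp(3*b)/3 + sin(2*b)/2


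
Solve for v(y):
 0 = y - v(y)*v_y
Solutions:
 v(y) = -sqrt(C1 + y^2)
 v(y) = sqrt(C1 + y^2)


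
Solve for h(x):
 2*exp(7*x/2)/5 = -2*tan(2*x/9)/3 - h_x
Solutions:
 h(x) = C1 - 4*exp(7*x/2)/35 + 3*log(cos(2*x/9))


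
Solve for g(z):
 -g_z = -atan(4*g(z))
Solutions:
 Integral(1/atan(4*_y), (_y, g(z))) = C1 + z


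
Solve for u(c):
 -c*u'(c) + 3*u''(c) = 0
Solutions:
 u(c) = C1 + C2*erfi(sqrt(6)*c/6)


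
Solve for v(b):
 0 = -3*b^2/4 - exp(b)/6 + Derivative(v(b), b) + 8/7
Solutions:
 v(b) = C1 + b^3/4 - 8*b/7 + exp(b)/6


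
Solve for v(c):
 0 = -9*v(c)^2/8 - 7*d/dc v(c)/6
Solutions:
 v(c) = 28/(C1 + 27*c)


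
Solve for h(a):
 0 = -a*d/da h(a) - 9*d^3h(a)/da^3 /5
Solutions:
 h(a) = C1 + Integral(C2*airyai(-15^(1/3)*a/3) + C3*airybi(-15^(1/3)*a/3), a)


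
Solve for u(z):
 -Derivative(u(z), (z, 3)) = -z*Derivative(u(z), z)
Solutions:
 u(z) = C1 + Integral(C2*airyai(z) + C3*airybi(z), z)


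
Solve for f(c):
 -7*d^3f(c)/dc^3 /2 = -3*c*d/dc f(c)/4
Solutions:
 f(c) = C1 + Integral(C2*airyai(14^(2/3)*3^(1/3)*c/14) + C3*airybi(14^(2/3)*3^(1/3)*c/14), c)


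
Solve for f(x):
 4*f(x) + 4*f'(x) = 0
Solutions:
 f(x) = C1*exp(-x)


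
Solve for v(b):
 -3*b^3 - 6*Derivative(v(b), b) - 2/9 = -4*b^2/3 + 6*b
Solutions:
 v(b) = C1 - b^4/8 + 2*b^3/27 - b^2/2 - b/27


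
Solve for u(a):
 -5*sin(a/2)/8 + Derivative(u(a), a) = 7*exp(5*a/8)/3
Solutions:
 u(a) = C1 + 56*exp(5*a/8)/15 - 5*cos(a/2)/4


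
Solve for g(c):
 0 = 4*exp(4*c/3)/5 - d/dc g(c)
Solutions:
 g(c) = C1 + 3*exp(4*c/3)/5


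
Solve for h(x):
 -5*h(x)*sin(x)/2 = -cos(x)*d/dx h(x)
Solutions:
 h(x) = C1/cos(x)^(5/2)


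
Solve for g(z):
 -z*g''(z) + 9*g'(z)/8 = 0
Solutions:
 g(z) = C1 + C2*z^(17/8)


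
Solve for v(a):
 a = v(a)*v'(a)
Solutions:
 v(a) = -sqrt(C1 + a^2)
 v(a) = sqrt(C1 + a^2)


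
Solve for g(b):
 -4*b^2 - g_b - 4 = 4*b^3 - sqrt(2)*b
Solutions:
 g(b) = C1 - b^4 - 4*b^3/3 + sqrt(2)*b^2/2 - 4*b


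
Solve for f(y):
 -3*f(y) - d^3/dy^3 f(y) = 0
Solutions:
 f(y) = C3*exp(-3^(1/3)*y) + (C1*sin(3^(5/6)*y/2) + C2*cos(3^(5/6)*y/2))*exp(3^(1/3)*y/2)


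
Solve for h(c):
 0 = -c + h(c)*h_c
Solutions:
 h(c) = -sqrt(C1 + c^2)
 h(c) = sqrt(C1 + c^2)


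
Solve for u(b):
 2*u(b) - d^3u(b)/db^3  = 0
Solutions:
 u(b) = C3*exp(2^(1/3)*b) + (C1*sin(2^(1/3)*sqrt(3)*b/2) + C2*cos(2^(1/3)*sqrt(3)*b/2))*exp(-2^(1/3)*b/2)


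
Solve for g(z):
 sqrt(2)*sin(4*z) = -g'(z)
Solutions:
 g(z) = C1 + sqrt(2)*cos(4*z)/4


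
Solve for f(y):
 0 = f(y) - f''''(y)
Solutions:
 f(y) = C1*exp(-y) + C2*exp(y) + C3*sin(y) + C4*cos(y)


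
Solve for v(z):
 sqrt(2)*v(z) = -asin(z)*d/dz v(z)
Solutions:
 v(z) = C1*exp(-sqrt(2)*Integral(1/asin(z), z))


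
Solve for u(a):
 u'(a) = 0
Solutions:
 u(a) = C1


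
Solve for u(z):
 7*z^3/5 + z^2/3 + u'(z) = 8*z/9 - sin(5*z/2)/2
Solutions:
 u(z) = C1 - 7*z^4/20 - z^3/9 + 4*z^2/9 + cos(5*z/2)/5


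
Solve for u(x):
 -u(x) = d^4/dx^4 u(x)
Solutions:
 u(x) = (C1*sin(sqrt(2)*x/2) + C2*cos(sqrt(2)*x/2))*exp(-sqrt(2)*x/2) + (C3*sin(sqrt(2)*x/2) + C4*cos(sqrt(2)*x/2))*exp(sqrt(2)*x/2)


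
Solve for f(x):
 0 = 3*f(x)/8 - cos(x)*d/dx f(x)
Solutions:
 f(x) = C1*(sin(x) + 1)^(3/16)/(sin(x) - 1)^(3/16)


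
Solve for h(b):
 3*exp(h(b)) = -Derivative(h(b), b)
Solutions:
 h(b) = log(1/(C1 + 3*b))


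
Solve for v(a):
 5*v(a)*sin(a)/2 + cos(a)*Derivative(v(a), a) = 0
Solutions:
 v(a) = C1*cos(a)^(5/2)


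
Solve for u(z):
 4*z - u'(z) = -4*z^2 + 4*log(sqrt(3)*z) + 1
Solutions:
 u(z) = C1 + 4*z^3/3 + 2*z^2 - 4*z*log(z) - z*log(9) + 3*z


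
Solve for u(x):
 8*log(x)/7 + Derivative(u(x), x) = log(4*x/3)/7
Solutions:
 u(x) = C1 - x*log(x) - x*log(3)/7 + 2*x*log(2)/7 + x


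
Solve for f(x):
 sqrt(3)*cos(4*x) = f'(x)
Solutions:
 f(x) = C1 + sqrt(3)*sin(4*x)/4


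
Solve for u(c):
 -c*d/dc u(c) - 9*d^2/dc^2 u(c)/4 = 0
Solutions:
 u(c) = C1 + C2*erf(sqrt(2)*c/3)


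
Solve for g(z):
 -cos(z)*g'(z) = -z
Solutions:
 g(z) = C1 + Integral(z/cos(z), z)


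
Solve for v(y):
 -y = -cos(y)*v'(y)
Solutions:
 v(y) = C1 + Integral(y/cos(y), y)


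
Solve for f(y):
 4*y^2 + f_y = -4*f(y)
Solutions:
 f(y) = C1*exp(-4*y) - y^2 + y/2 - 1/8


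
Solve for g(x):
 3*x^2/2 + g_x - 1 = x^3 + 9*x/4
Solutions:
 g(x) = C1 + x^4/4 - x^3/2 + 9*x^2/8 + x


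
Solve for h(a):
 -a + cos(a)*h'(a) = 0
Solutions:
 h(a) = C1 + Integral(a/cos(a), a)


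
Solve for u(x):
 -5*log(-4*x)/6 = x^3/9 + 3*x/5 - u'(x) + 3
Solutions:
 u(x) = C1 + x^4/36 + 3*x^2/10 + 5*x*log(-x)/6 + x*(10*log(2) + 13)/6


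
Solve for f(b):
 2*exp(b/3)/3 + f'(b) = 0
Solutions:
 f(b) = C1 - 2*exp(b/3)


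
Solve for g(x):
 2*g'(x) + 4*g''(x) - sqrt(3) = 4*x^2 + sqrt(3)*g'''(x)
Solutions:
 g(x) = C1 + C2*exp(x*(2*sqrt(3) + sqrt(6)*sqrt(sqrt(3) + 2))/3) + C3*exp(x*(-sqrt(6)*sqrt(sqrt(3) + 2) + 2*sqrt(3))/3) + 2*x^3/3 - 4*x^2 + 5*sqrt(3)*x/2 + 16*x


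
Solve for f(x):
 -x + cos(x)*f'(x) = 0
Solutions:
 f(x) = C1 + Integral(x/cos(x), x)


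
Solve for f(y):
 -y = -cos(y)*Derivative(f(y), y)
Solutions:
 f(y) = C1 + Integral(y/cos(y), y)


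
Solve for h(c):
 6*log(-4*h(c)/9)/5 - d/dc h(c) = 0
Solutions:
 -5*Integral(1/(log(-_y) - 2*log(3) + 2*log(2)), (_y, h(c)))/6 = C1 - c


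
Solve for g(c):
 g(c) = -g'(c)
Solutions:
 g(c) = C1*exp(-c)


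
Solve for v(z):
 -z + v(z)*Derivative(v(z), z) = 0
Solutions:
 v(z) = -sqrt(C1 + z^2)
 v(z) = sqrt(C1 + z^2)


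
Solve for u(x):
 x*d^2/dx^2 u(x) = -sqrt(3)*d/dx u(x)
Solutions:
 u(x) = C1 + C2*x^(1 - sqrt(3))


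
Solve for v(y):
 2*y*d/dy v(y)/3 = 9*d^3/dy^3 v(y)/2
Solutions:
 v(y) = C1 + Integral(C2*airyai(2^(2/3)*y/3) + C3*airybi(2^(2/3)*y/3), y)


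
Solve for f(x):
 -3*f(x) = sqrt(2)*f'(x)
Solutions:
 f(x) = C1*exp(-3*sqrt(2)*x/2)


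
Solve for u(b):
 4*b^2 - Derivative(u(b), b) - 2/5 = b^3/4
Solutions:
 u(b) = C1 - b^4/16 + 4*b^3/3 - 2*b/5


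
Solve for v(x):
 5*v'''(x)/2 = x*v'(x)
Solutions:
 v(x) = C1 + Integral(C2*airyai(2^(1/3)*5^(2/3)*x/5) + C3*airybi(2^(1/3)*5^(2/3)*x/5), x)


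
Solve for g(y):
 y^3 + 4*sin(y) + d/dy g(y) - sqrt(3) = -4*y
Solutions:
 g(y) = C1 - y^4/4 - 2*y^2 + sqrt(3)*y + 4*cos(y)


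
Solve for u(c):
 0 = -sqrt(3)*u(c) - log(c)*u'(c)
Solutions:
 u(c) = C1*exp(-sqrt(3)*li(c))


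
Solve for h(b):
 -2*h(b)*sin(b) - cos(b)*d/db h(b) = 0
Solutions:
 h(b) = C1*cos(b)^2


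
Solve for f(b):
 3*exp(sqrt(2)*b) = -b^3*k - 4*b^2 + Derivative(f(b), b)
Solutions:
 f(b) = C1 + b^4*k/4 + 4*b^3/3 + 3*sqrt(2)*exp(sqrt(2)*b)/2


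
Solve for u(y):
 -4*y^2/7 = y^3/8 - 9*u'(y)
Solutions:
 u(y) = C1 + y^4/288 + 4*y^3/189


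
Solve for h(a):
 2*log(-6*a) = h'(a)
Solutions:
 h(a) = C1 + 2*a*log(-a) + 2*a*(-1 + log(6))


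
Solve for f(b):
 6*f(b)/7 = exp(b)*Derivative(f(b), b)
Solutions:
 f(b) = C1*exp(-6*exp(-b)/7)


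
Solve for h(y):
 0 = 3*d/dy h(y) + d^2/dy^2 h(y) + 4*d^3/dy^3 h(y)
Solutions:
 h(y) = C1 + (C2*sin(sqrt(47)*y/8) + C3*cos(sqrt(47)*y/8))*exp(-y/8)


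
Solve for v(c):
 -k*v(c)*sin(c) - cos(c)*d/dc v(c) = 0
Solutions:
 v(c) = C1*exp(k*log(cos(c)))


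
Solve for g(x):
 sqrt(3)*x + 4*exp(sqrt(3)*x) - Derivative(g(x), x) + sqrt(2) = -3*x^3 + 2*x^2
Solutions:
 g(x) = C1 + 3*x^4/4 - 2*x^3/3 + sqrt(3)*x^2/2 + sqrt(2)*x + 4*sqrt(3)*exp(sqrt(3)*x)/3


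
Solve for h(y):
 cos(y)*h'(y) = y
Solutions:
 h(y) = C1 + Integral(y/cos(y), y)


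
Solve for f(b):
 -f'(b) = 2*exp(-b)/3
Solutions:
 f(b) = C1 + 2*exp(-b)/3


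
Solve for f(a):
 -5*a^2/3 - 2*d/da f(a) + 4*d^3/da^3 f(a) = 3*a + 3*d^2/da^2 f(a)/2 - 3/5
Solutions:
 f(a) = C1 + C2*exp(a*(3 - sqrt(137))/16) + C3*exp(a*(3 + sqrt(137))/16) - 5*a^3/18 - a^2/8 - 683*a/240


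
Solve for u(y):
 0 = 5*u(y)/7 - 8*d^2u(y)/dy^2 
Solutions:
 u(y) = C1*exp(-sqrt(70)*y/28) + C2*exp(sqrt(70)*y/28)


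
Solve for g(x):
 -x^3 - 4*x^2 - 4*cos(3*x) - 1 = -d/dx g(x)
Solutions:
 g(x) = C1 + x^4/4 + 4*x^3/3 + x + 4*sin(3*x)/3


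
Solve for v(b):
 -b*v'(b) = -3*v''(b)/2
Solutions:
 v(b) = C1 + C2*erfi(sqrt(3)*b/3)


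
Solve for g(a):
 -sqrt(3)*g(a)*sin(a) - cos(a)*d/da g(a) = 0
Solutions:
 g(a) = C1*cos(a)^(sqrt(3))


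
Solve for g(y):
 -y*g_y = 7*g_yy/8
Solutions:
 g(y) = C1 + C2*erf(2*sqrt(7)*y/7)


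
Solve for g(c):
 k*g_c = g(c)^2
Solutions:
 g(c) = -k/(C1*k + c)


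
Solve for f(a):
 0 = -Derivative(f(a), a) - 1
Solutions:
 f(a) = C1 - a


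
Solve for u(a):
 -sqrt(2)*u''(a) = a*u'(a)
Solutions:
 u(a) = C1 + C2*erf(2^(1/4)*a/2)


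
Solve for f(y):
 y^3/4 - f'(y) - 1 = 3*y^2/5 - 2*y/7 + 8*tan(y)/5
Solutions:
 f(y) = C1 + y^4/16 - y^3/5 + y^2/7 - y + 8*log(cos(y))/5


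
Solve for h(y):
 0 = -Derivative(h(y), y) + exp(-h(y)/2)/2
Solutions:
 h(y) = 2*log(C1 + y/4)


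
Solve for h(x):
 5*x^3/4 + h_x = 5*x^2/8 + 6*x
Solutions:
 h(x) = C1 - 5*x^4/16 + 5*x^3/24 + 3*x^2


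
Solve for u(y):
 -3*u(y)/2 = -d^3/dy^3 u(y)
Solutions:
 u(y) = C3*exp(2^(2/3)*3^(1/3)*y/2) + (C1*sin(2^(2/3)*3^(5/6)*y/4) + C2*cos(2^(2/3)*3^(5/6)*y/4))*exp(-2^(2/3)*3^(1/3)*y/4)


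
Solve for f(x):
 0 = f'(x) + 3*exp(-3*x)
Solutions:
 f(x) = C1 + exp(-3*x)


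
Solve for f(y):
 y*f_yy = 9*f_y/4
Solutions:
 f(y) = C1 + C2*y^(13/4)


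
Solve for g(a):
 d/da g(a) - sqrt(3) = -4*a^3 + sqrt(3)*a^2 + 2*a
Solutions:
 g(a) = C1 - a^4 + sqrt(3)*a^3/3 + a^2 + sqrt(3)*a


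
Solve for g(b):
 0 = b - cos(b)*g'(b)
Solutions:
 g(b) = C1 + Integral(b/cos(b), b)


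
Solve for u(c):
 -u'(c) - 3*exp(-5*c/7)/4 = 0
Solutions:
 u(c) = C1 + 21*exp(-5*c/7)/20


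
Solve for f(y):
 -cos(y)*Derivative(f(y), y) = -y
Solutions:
 f(y) = C1 + Integral(y/cos(y), y)


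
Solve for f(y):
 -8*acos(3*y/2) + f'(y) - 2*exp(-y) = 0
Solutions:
 f(y) = C1 + 8*y*acos(3*y/2) - 8*sqrt(4 - 9*y^2)/3 - 2*exp(-y)


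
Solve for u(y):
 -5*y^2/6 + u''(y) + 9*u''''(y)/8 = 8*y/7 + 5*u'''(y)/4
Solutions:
 u(y) = C1 + C2*y + 5*y^4/72 + 271*y^3/504 + 725*y^2/672 + (C3*sin(sqrt(47)*y/9) + C4*cos(sqrt(47)*y/9))*exp(5*y/9)


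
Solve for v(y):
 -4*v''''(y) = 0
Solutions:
 v(y) = C1 + C2*y + C3*y^2 + C4*y^3


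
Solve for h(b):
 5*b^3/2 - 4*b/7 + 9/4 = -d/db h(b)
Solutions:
 h(b) = C1 - 5*b^4/8 + 2*b^2/7 - 9*b/4


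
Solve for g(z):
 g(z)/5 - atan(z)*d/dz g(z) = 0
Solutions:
 g(z) = C1*exp(Integral(1/atan(z), z)/5)


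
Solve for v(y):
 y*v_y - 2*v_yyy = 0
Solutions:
 v(y) = C1 + Integral(C2*airyai(2^(2/3)*y/2) + C3*airybi(2^(2/3)*y/2), y)


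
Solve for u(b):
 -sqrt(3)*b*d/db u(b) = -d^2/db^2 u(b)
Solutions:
 u(b) = C1 + C2*erfi(sqrt(2)*3^(1/4)*b/2)


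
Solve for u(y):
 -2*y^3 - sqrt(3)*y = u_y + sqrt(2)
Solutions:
 u(y) = C1 - y^4/2 - sqrt(3)*y^2/2 - sqrt(2)*y


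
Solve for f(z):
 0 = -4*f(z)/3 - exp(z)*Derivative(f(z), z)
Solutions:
 f(z) = C1*exp(4*exp(-z)/3)


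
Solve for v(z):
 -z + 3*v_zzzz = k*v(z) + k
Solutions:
 v(z) = C1*exp(-3^(3/4)*k^(1/4)*z/3) + C2*exp(3^(3/4)*k^(1/4)*z/3) + C3*exp(-3^(3/4)*I*k^(1/4)*z/3) + C4*exp(3^(3/4)*I*k^(1/4)*z/3) - 1 - z/k


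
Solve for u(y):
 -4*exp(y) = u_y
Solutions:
 u(y) = C1 - 4*exp(y)


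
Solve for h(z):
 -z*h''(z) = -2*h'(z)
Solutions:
 h(z) = C1 + C2*z^3


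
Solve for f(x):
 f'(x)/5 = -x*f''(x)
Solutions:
 f(x) = C1 + C2*x^(4/5)


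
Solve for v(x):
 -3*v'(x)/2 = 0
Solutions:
 v(x) = C1


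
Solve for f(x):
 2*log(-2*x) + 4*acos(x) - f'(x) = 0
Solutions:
 f(x) = C1 + 2*x*log(-x) + 4*x*acos(x) - 2*x + 2*x*log(2) - 4*sqrt(1 - x^2)


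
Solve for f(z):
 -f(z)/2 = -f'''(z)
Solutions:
 f(z) = C3*exp(2^(2/3)*z/2) + (C1*sin(2^(2/3)*sqrt(3)*z/4) + C2*cos(2^(2/3)*sqrt(3)*z/4))*exp(-2^(2/3)*z/4)


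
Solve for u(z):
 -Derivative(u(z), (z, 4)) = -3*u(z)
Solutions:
 u(z) = C1*exp(-3^(1/4)*z) + C2*exp(3^(1/4)*z) + C3*sin(3^(1/4)*z) + C4*cos(3^(1/4)*z)


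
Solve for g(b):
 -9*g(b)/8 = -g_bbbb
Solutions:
 g(b) = C1*exp(-2^(1/4)*sqrt(3)*b/2) + C2*exp(2^(1/4)*sqrt(3)*b/2) + C3*sin(2^(1/4)*sqrt(3)*b/2) + C4*cos(2^(1/4)*sqrt(3)*b/2)


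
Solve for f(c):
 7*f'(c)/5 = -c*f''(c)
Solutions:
 f(c) = C1 + C2/c^(2/5)


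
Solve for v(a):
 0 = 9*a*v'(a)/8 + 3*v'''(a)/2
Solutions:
 v(a) = C1 + Integral(C2*airyai(-6^(1/3)*a/2) + C3*airybi(-6^(1/3)*a/2), a)


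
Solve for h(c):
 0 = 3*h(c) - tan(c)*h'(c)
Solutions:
 h(c) = C1*sin(c)^3


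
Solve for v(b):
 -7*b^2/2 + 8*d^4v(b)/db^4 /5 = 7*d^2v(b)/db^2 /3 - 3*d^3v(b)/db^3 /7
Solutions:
 v(b) = C1 + C2*b + C3*exp(b*(-45 + sqrt(166665))/336) + C4*exp(-b*(45 + sqrt(166665))/336) - b^4/8 - 9*b^3/98 - 25911*b^2/24010


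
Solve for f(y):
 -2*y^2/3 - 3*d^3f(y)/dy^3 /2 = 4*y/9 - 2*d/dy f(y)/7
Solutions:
 f(y) = C1 + C2*exp(-2*sqrt(21)*y/21) + C3*exp(2*sqrt(21)*y/21) + 7*y^3/9 + 7*y^2/9 + 49*y/2


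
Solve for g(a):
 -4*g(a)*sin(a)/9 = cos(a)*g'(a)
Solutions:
 g(a) = C1*cos(a)^(4/9)


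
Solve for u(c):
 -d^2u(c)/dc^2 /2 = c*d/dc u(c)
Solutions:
 u(c) = C1 + C2*erf(c)


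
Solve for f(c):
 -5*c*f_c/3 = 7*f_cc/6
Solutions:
 f(c) = C1 + C2*erf(sqrt(35)*c/7)


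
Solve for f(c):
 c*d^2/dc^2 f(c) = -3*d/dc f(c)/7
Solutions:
 f(c) = C1 + C2*c^(4/7)


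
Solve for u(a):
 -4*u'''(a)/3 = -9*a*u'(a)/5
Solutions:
 u(a) = C1 + Integral(C2*airyai(3*50^(1/3)*a/10) + C3*airybi(3*50^(1/3)*a/10), a)


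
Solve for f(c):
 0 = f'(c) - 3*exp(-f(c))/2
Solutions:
 f(c) = log(C1 + 3*c/2)


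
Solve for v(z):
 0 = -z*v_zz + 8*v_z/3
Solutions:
 v(z) = C1 + C2*z^(11/3)


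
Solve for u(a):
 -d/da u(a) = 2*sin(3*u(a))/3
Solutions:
 u(a) = -acos((-C1 - exp(4*a))/(C1 - exp(4*a)))/3 + 2*pi/3
 u(a) = acos((-C1 - exp(4*a))/(C1 - exp(4*a)))/3


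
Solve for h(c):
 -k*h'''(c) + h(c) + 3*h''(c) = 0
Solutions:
 h(c) = C1*exp(c*(-(sqrt(((1 + 2/k^2)^2 - 4/k^4)/k^2)/2 - 1/(2*k) - 1/k^3)^(1/3) + 1/k - 1/(k^2*(sqrt(((1 + 2/k^2)^2 - 4/k^4)/k^2)/2 - 1/(2*k) - 1/k^3)^(1/3)))) + C2*exp(c*((sqrt(((1 + 2/k^2)^2 - 4/k^4)/k^2)/2 - 1/(2*k) - 1/k^3)^(1/3)/2 - sqrt(3)*I*(sqrt(((1 + 2/k^2)^2 - 4/k^4)/k^2)/2 - 1/(2*k) - 1/k^3)^(1/3)/2 + 1/k - 2/(k^2*(-1 + sqrt(3)*I)*(sqrt(((1 + 2/k^2)^2 - 4/k^4)/k^2)/2 - 1/(2*k) - 1/k^3)^(1/3)))) + C3*exp(c*((sqrt(((1 + 2/k^2)^2 - 4/k^4)/k^2)/2 - 1/(2*k) - 1/k^3)^(1/3)/2 + sqrt(3)*I*(sqrt(((1 + 2/k^2)^2 - 4/k^4)/k^2)/2 - 1/(2*k) - 1/k^3)^(1/3)/2 + 1/k + 2/(k^2*(1 + sqrt(3)*I)*(sqrt(((1 + 2/k^2)^2 - 4/k^4)/k^2)/2 - 1/(2*k) - 1/k^3)^(1/3))))


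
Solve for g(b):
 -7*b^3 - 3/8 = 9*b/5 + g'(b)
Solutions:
 g(b) = C1 - 7*b^4/4 - 9*b^2/10 - 3*b/8


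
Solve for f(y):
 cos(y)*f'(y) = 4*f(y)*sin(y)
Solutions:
 f(y) = C1/cos(y)^4


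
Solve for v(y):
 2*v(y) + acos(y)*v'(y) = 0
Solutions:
 v(y) = C1*exp(-2*Integral(1/acos(y), y))


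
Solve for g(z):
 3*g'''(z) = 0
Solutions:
 g(z) = C1 + C2*z + C3*z^2


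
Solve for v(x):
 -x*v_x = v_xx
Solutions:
 v(x) = C1 + C2*erf(sqrt(2)*x/2)


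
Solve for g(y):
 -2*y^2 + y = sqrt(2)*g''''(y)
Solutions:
 g(y) = C1 + C2*y + C3*y^2 + C4*y^3 - sqrt(2)*y^6/360 + sqrt(2)*y^5/240


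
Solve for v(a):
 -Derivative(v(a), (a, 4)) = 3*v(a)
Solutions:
 v(a) = (C1*sin(sqrt(2)*3^(1/4)*a/2) + C2*cos(sqrt(2)*3^(1/4)*a/2))*exp(-sqrt(2)*3^(1/4)*a/2) + (C3*sin(sqrt(2)*3^(1/4)*a/2) + C4*cos(sqrt(2)*3^(1/4)*a/2))*exp(sqrt(2)*3^(1/4)*a/2)


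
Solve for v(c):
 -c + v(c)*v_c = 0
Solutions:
 v(c) = -sqrt(C1 + c^2)
 v(c) = sqrt(C1 + c^2)


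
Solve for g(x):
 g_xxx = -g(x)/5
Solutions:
 g(x) = C3*exp(-5^(2/3)*x/5) + (C1*sin(sqrt(3)*5^(2/3)*x/10) + C2*cos(sqrt(3)*5^(2/3)*x/10))*exp(5^(2/3)*x/10)


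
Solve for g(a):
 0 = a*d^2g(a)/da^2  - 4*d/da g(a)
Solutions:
 g(a) = C1 + C2*a^5


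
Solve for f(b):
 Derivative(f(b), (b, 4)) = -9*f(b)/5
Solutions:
 f(b) = (C1*sin(5^(3/4)*sqrt(6)*b/10) + C2*cos(5^(3/4)*sqrt(6)*b/10))*exp(-5^(3/4)*sqrt(6)*b/10) + (C3*sin(5^(3/4)*sqrt(6)*b/10) + C4*cos(5^(3/4)*sqrt(6)*b/10))*exp(5^(3/4)*sqrt(6)*b/10)


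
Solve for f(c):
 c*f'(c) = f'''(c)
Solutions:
 f(c) = C1 + Integral(C2*airyai(c) + C3*airybi(c), c)


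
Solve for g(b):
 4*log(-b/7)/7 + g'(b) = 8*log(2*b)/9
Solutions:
 g(b) = C1 + 20*b*log(b)/63 + 4*b*(-5 + 14*log(2) + 9*log(7) - 9*I*pi)/63


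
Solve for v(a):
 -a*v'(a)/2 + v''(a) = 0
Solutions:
 v(a) = C1 + C2*erfi(a/2)


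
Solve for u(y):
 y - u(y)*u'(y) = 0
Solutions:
 u(y) = -sqrt(C1 + y^2)
 u(y) = sqrt(C1 + y^2)


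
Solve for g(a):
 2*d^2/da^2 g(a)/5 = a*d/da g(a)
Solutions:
 g(a) = C1 + C2*erfi(sqrt(5)*a/2)


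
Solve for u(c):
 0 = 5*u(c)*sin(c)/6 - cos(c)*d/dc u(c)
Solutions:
 u(c) = C1/cos(c)^(5/6)


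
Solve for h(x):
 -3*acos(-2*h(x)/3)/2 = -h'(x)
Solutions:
 Integral(1/acos(-2*_y/3), (_y, h(x))) = C1 + 3*x/2


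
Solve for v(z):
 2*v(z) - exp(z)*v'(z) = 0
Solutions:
 v(z) = C1*exp(-2*exp(-z))


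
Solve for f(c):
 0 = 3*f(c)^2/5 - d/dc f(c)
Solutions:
 f(c) = -5/(C1 + 3*c)


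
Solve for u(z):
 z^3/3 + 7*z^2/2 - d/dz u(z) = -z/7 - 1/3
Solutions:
 u(z) = C1 + z^4/12 + 7*z^3/6 + z^2/14 + z/3


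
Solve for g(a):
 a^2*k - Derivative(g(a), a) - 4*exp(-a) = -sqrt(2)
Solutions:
 g(a) = C1 + a^3*k/3 + sqrt(2)*a + 4*exp(-a)


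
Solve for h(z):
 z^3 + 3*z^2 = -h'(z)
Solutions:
 h(z) = C1 - z^4/4 - z^3


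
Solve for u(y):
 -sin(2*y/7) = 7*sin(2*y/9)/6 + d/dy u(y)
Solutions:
 u(y) = C1 + 21*cos(2*y/9)/4 + 7*cos(2*y/7)/2


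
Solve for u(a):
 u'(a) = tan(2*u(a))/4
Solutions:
 u(a) = -asin(C1*exp(a/2))/2 + pi/2
 u(a) = asin(C1*exp(a/2))/2


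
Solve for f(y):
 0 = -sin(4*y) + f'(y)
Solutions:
 f(y) = C1 - cos(4*y)/4


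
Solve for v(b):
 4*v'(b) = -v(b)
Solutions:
 v(b) = C1*exp(-b/4)


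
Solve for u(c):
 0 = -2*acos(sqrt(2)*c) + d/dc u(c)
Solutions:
 u(c) = C1 + 2*c*acos(sqrt(2)*c) - sqrt(2)*sqrt(1 - 2*c^2)


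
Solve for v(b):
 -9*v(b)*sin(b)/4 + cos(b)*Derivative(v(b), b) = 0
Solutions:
 v(b) = C1/cos(b)^(9/4)


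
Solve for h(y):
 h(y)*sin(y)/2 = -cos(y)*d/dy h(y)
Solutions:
 h(y) = C1*sqrt(cos(y))


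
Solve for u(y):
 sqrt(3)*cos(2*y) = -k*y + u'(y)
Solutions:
 u(y) = C1 + k*y^2/2 + sqrt(3)*sin(2*y)/2


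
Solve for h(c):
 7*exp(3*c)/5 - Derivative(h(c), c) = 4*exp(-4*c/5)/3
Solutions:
 h(c) = C1 + 7*exp(3*c)/15 + 5*exp(-4*c/5)/3


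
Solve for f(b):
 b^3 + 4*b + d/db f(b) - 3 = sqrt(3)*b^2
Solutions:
 f(b) = C1 - b^4/4 + sqrt(3)*b^3/3 - 2*b^2 + 3*b


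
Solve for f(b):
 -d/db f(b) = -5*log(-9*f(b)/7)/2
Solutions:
 -2*Integral(1/(log(-_y) - log(7) + 2*log(3)), (_y, f(b)))/5 = C1 - b


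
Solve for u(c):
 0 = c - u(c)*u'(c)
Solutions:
 u(c) = -sqrt(C1 + c^2)
 u(c) = sqrt(C1 + c^2)


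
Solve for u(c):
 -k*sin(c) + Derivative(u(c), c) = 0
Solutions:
 u(c) = C1 - k*cos(c)


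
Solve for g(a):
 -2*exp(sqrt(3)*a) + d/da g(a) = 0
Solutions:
 g(a) = C1 + 2*sqrt(3)*exp(sqrt(3)*a)/3


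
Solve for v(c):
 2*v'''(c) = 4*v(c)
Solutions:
 v(c) = C3*exp(2^(1/3)*c) + (C1*sin(2^(1/3)*sqrt(3)*c/2) + C2*cos(2^(1/3)*sqrt(3)*c/2))*exp(-2^(1/3)*c/2)


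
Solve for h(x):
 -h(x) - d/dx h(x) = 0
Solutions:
 h(x) = C1*exp(-x)


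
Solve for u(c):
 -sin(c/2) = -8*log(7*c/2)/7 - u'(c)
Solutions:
 u(c) = C1 - 8*c*log(c)/7 - 8*c*log(7)/7 + 8*c*log(2)/7 + 8*c/7 - 2*cos(c/2)


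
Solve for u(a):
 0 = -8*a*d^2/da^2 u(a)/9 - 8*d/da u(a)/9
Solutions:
 u(a) = C1 + C2*log(a)


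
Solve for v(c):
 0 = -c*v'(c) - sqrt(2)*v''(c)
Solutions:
 v(c) = C1 + C2*erf(2^(1/4)*c/2)


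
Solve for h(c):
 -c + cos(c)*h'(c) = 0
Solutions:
 h(c) = C1 + Integral(c/cos(c), c)


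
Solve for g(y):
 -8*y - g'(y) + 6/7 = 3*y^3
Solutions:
 g(y) = C1 - 3*y^4/4 - 4*y^2 + 6*y/7


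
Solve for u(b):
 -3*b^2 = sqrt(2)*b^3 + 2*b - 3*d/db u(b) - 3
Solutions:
 u(b) = C1 + sqrt(2)*b^4/12 + b^3/3 + b^2/3 - b


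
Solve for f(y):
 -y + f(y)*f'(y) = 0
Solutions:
 f(y) = -sqrt(C1 + y^2)
 f(y) = sqrt(C1 + y^2)


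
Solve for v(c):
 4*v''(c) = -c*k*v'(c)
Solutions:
 v(c) = Piecewise((-sqrt(2)*sqrt(pi)*C1*erf(sqrt(2)*c*sqrt(k)/4)/sqrt(k) - C2, (k > 0) | (k < 0)), (-C1*c - C2, True))


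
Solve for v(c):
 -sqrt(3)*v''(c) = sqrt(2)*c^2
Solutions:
 v(c) = C1 + C2*c - sqrt(6)*c^4/36


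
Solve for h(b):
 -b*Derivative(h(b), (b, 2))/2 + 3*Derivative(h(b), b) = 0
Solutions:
 h(b) = C1 + C2*b^7


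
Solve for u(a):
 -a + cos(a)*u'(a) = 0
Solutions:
 u(a) = C1 + Integral(a/cos(a), a)


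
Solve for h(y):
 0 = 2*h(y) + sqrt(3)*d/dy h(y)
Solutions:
 h(y) = C1*exp(-2*sqrt(3)*y/3)


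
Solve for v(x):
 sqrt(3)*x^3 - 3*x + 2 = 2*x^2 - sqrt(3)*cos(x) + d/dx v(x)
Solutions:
 v(x) = C1 + sqrt(3)*x^4/4 - 2*x^3/3 - 3*x^2/2 + 2*x + sqrt(3)*sin(x)


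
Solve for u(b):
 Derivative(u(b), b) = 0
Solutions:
 u(b) = C1


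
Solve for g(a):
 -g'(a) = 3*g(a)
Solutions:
 g(a) = C1*exp(-3*a)


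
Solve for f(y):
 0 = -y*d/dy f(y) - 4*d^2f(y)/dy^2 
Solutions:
 f(y) = C1 + C2*erf(sqrt(2)*y/4)


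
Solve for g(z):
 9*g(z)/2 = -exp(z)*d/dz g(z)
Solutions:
 g(z) = C1*exp(9*exp(-z)/2)


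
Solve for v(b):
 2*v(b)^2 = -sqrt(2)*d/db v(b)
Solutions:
 v(b) = 1/(C1 + sqrt(2)*b)


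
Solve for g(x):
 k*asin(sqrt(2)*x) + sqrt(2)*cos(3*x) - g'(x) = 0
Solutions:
 g(x) = C1 + k*(x*asin(sqrt(2)*x) + sqrt(2)*sqrt(1 - 2*x^2)/2) + sqrt(2)*sin(3*x)/3


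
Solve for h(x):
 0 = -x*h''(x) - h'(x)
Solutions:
 h(x) = C1 + C2*log(x)


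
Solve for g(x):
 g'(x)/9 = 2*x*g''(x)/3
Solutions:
 g(x) = C1 + C2*x^(7/6)


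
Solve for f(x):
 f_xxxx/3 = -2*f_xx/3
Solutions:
 f(x) = C1 + C2*x + C3*sin(sqrt(2)*x) + C4*cos(sqrt(2)*x)


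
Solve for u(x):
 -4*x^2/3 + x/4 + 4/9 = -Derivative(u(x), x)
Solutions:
 u(x) = C1 + 4*x^3/9 - x^2/8 - 4*x/9


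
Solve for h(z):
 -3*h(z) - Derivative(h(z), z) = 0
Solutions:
 h(z) = C1*exp(-3*z)


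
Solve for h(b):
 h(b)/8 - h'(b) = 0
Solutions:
 h(b) = C1*exp(b/8)


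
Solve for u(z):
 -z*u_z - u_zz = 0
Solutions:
 u(z) = C1 + C2*erf(sqrt(2)*z/2)


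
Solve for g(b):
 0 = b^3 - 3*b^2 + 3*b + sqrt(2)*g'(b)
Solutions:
 g(b) = C1 - sqrt(2)*b^4/8 + sqrt(2)*b^3/2 - 3*sqrt(2)*b^2/4


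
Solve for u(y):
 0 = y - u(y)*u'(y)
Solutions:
 u(y) = -sqrt(C1 + y^2)
 u(y) = sqrt(C1 + y^2)


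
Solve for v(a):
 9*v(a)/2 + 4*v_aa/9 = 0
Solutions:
 v(a) = C1*sin(9*sqrt(2)*a/4) + C2*cos(9*sqrt(2)*a/4)


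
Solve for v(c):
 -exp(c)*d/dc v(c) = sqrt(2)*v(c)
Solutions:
 v(c) = C1*exp(sqrt(2)*exp(-c))


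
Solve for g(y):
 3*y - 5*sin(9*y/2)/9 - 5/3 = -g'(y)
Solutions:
 g(y) = C1 - 3*y^2/2 + 5*y/3 - 10*cos(9*y/2)/81


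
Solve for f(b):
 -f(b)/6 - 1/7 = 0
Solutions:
 f(b) = -6/7


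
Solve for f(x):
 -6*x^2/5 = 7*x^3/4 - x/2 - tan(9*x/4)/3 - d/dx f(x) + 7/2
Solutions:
 f(x) = C1 + 7*x^4/16 + 2*x^3/5 - x^2/4 + 7*x/2 + 4*log(cos(9*x/4))/27


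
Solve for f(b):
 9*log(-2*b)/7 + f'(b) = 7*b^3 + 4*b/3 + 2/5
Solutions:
 f(b) = C1 + 7*b^4/4 + 2*b^2/3 - 9*b*log(-b)/7 + b*(59 - 45*log(2))/35


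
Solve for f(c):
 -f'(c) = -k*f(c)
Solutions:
 f(c) = C1*exp(c*k)


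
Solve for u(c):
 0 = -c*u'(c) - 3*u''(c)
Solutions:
 u(c) = C1 + C2*erf(sqrt(6)*c/6)


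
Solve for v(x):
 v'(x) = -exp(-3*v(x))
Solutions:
 v(x) = log(C1 - 3*x)/3
 v(x) = log((-3^(1/3) - 3^(5/6)*I)*(C1 - x)^(1/3)/2)
 v(x) = log((-3^(1/3) + 3^(5/6)*I)*(C1 - x)^(1/3)/2)


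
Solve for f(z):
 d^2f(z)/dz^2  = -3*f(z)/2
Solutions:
 f(z) = C1*sin(sqrt(6)*z/2) + C2*cos(sqrt(6)*z/2)


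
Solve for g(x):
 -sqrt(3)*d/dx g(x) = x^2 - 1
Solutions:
 g(x) = C1 - sqrt(3)*x^3/9 + sqrt(3)*x/3


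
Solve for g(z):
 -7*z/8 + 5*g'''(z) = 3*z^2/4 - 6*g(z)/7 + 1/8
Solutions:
 g(z) = C3*exp(-35^(2/3)*6^(1/3)*z/35) + 7*z^2/8 + 49*z/48 + (C1*sin(2^(1/3)*3^(5/6)*35^(2/3)*z/70) + C2*cos(2^(1/3)*3^(5/6)*35^(2/3)*z/70))*exp(35^(2/3)*6^(1/3)*z/70) + 7/48


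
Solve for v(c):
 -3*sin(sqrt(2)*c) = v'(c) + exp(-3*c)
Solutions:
 v(c) = C1 + 3*sqrt(2)*cos(sqrt(2)*c)/2 + exp(-3*c)/3


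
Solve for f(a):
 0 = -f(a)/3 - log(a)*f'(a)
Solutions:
 f(a) = C1*exp(-li(a)/3)


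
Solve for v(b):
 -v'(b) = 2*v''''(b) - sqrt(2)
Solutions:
 v(b) = C1 + C4*exp(-2^(2/3)*b/2) + sqrt(2)*b + (C2*sin(2^(2/3)*sqrt(3)*b/4) + C3*cos(2^(2/3)*sqrt(3)*b/4))*exp(2^(2/3)*b/4)


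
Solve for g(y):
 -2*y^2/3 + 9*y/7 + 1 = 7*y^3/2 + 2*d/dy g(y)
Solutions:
 g(y) = C1 - 7*y^4/16 - y^3/9 + 9*y^2/28 + y/2


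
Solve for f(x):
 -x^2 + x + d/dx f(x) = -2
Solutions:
 f(x) = C1 + x^3/3 - x^2/2 - 2*x


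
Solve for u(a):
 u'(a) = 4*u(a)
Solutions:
 u(a) = C1*exp(4*a)


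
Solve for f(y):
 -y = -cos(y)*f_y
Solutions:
 f(y) = C1 + Integral(y/cos(y), y)


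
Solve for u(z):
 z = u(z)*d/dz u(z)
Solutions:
 u(z) = -sqrt(C1 + z^2)
 u(z) = sqrt(C1 + z^2)


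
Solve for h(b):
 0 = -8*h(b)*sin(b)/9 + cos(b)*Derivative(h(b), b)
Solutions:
 h(b) = C1/cos(b)^(8/9)


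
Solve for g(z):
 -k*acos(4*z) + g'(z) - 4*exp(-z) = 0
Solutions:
 g(z) = C1 + k*z*acos(4*z) - k*sqrt(1 - 16*z^2)/4 - 4*exp(-z)


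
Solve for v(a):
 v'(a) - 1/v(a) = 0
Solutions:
 v(a) = -sqrt(C1 + 2*a)
 v(a) = sqrt(C1 + 2*a)


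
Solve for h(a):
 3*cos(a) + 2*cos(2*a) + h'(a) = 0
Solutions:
 h(a) = C1 - 3*sin(a) - sin(2*a)


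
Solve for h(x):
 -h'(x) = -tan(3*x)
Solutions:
 h(x) = C1 - log(cos(3*x))/3


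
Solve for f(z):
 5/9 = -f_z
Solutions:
 f(z) = C1 - 5*z/9


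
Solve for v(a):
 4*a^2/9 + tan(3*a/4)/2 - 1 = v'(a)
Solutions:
 v(a) = C1 + 4*a^3/27 - a - 2*log(cos(3*a/4))/3


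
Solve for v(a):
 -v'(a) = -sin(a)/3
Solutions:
 v(a) = C1 - cos(a)/3


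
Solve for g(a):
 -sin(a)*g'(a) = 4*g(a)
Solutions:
 g(a) = C1*(cos(a)^2 + 2*cos(a) + 1)/(cos(a)^2 - 2*cos(a) + 1)


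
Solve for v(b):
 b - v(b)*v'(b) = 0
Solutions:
 v(b) = -sqrt(C1 + b^2)
 v(b) = sqrt(C1 + b^2)


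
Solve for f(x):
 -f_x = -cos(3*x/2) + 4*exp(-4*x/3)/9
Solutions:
 f(x) = C1 + 2*sin(3*x/2)/3 + exp(-4*x/3)/3


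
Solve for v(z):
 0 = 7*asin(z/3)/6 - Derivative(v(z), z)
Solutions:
 v(z) = C1 + 7*z*asin(z/3)/6 + 7*sqrt(9 - z^2)/6


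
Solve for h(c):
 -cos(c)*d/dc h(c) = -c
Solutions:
 h(c) = C1 + Integral(c/cos(c), c)


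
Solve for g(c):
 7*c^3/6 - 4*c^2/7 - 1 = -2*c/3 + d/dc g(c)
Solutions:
 g(c) = C1 + 7*c^4/24 - 4*c^3/21 + c^2/3 - c


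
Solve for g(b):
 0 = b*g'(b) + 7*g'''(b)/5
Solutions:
 g(b) = C1 + Integral(C2*airyai(-5^(1/3)*7^(2/3)*b/7) + C3*airybi(-5^(1/3)*7^(2/3)*b/7), b)


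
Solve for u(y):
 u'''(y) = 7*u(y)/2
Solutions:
 u(y) = C3*exp(2^(2/3)*7^(1/3)*y/2) + (C1*sin(2^(2/3)*sqrt(3)*7^(1/3)*y/4) + C2*cos(2^(2/3)*sqrt(3)*7^(1/3)*y/4))*exp(-2^(2/3)*7^(1/3)*y/4)


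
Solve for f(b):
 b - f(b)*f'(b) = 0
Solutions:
 f(b) = -sqrt(C1 + b^2)
 f(b) = sqrt(C1 + b^2)


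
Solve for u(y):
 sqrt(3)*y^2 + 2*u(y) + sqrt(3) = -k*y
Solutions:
 u(y) = -k*y/2 - sqrt(3)*y^2/2 - sqrt(3)/2


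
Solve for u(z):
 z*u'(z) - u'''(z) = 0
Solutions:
 u(z) = C1 + Integral(C2*airyai(z) + C3*airybi(z), z)


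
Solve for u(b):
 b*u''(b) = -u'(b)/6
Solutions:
 u(b) = C1 + C2*b^(5/6)


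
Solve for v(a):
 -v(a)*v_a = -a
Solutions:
 v(a) = -sqrt(C1 + a^2)
 v(a) = sqrt(C1 + a^2)


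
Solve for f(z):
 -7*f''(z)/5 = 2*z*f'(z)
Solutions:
 f(z) = C1 + C2*erf(sqrt(35)*z/7)


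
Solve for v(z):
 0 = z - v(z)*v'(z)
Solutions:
 v(z) = -sqrt(C1 + z^2)
 v(z) = sqrt(C1 + z^2)


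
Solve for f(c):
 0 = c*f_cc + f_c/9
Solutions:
 f(c) = C1 + C2*c^(8/9)


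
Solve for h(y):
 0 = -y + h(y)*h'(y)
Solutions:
 h(y) = -sqrt(C1 + y^2)
 h(y) = sqrt(C1 + y^2)


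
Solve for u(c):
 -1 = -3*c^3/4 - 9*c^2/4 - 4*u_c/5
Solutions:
 u(c) = C1 - 15*c^4/64 - 15*c^3/16 + 5*c/4


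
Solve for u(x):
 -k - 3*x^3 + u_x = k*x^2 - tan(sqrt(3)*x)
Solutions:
 u(x) = C1 + k*x^3/3 + k*x + 3*x^4/4 + sqrt(3)*log(cos(sqrt(3)*x))/3


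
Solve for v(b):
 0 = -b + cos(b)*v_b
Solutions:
 v(b) = C1 + Integral(b/cos(b), b)


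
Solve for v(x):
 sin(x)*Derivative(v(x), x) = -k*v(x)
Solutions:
 v(x) = C1*exp(k*(-log(cos(x) - 1) + log(cos(x) + 1))/2)


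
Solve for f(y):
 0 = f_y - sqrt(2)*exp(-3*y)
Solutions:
 f(y) = C1 - sqrt(2)*exp(-3*y)/3


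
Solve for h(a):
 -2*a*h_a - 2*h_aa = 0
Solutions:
 h(a) = C1 + C2*erf(sqrt(2)*a/2)


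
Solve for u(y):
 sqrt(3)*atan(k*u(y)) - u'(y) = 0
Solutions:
 Integral(1/atan(_y*k), (_y, u(y))) = C1 + sqrt(3)*y


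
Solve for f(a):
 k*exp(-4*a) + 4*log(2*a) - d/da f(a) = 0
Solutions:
 f(a) = C1 + 4*a*log(a) + 4*a*(-1 + log(2)) - k*exp(-4*a)/4


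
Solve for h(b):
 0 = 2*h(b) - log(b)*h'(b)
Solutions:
 h(b) = C1*exp(2*li(b))


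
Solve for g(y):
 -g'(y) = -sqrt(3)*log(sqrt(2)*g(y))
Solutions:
 -2*sqrt(3)*Integral(1/(2*log(_y) + log(2)), (_y, g(y)))/3 = C1 - y


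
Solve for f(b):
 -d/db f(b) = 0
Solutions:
 f(b) = C1


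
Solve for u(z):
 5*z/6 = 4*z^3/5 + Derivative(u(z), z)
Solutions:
 u(z) = C1 - z^4/5 + 5*z^2/12


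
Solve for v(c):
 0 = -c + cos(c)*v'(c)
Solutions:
 v(c) = C1 + Integral(c/cos(c), c)


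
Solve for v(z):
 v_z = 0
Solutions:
 v(z) = C1


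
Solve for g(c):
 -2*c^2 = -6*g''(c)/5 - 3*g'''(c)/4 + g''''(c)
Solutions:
 g(c) = C1 + C2*c + C3*exp(c*(15 - sqrt(2145))/40) + C4*exp(c*(15 + sqrt(2145))/40) + 5*c^4/36 - 25*c^3/72 + 1175*c^2/576


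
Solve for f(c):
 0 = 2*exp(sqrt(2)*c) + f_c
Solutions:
 f(c) = C1 - sqrt(2)*exp(sqrt(2)*c)


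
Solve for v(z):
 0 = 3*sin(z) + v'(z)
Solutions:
 v(z) = C1 + 3*cos(z)


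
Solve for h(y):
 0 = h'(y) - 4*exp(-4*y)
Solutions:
 h(y) = C1 - exp(-4*y)


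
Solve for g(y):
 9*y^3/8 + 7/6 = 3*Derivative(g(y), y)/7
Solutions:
 g(y) = C1 + 21*y^4/32 + 49*y/18


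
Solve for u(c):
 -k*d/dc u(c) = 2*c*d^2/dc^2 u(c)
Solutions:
 u(c) = C1 + c^(1 - re(k)/2)*(C2*sin(log(c)*Abs(im(k))/2) + C3*cos(log(c)*im(k)/2))


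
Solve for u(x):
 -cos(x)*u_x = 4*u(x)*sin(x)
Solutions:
 u(x) = C1*cos(x)^4


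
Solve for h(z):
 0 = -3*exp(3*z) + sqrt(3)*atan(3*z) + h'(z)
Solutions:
 h(z) = C1 - sqrt(3)*(z*atan(3*z) - log(9*z^2 + 1)/6) + exp(3*z)


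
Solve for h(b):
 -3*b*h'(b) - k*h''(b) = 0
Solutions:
 h(b) = C1 + C2*sqrt(k)*erf(sqrt(6)*b*sqrt(1/k)/2)


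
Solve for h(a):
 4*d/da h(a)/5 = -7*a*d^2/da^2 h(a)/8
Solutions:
 h(a) = C1 + C2*a^(3/35)


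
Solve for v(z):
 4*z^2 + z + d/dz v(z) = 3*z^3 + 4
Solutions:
 v(z) = C1 + 3*z^4/4 - 4*z^3/3 - z^2/2 + 4*z


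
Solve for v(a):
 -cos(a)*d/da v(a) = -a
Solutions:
 v(a) = C1 + Integral(a/cos(a), a)


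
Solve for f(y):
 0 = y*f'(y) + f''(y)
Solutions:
 f(y) = C1 + C2*erf(sqrt(2)*y/2)


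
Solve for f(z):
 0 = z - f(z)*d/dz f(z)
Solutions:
 f(z) = -sqrt(C1 + z^2)
 f(z) = sqrt(C1 + z^2)


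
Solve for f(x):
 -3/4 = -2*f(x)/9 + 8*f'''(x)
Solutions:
 f(x) = C3*exp(6^(1/3)*x/6) + (C1*sin(2^(1/3)*3^(5/6)*x/12) + C2*cos(2^(1/3)*3^(5/6)*x/12))*exp(-6^(1/3)*x/12) + 27/8


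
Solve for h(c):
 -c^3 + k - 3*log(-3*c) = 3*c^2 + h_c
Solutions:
 h(c) = C1 - c^4/4 - c^3 + c*(k - 3*log(3) + 3) - 3*c*log(-c)


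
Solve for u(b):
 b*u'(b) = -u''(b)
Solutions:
 u(b) = C1 + C2*erf(sqrt(2)*b/2)


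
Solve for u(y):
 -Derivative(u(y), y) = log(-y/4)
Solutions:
 u(y) = C1 - y*log(-y) + y*(1 + 2*log(2))


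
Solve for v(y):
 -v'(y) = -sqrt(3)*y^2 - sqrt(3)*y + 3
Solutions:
 v(y) = C1 + sqrt(3)*y^3/3 + sqrt(3)*y^2/2 - 3*y


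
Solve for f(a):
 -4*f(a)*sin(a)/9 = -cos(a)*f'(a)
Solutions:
 f(a) = C1/cos(a)^(4/9)


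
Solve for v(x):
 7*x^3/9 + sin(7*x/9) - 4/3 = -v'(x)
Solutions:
 v(x) = C1 - 7*x^4/36 + 4*x/3 + 9*cos(7*x/9)/7


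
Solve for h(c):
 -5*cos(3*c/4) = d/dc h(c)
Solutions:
 h(c) = C1 - 20*sin(3*c/4)/3


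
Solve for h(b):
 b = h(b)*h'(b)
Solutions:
 h(b) = -sqrt(C1 + b^2)
 h(b) = sqrt(C1 + b^2)


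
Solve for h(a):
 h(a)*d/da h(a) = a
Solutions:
 h(a) = -sqrt(C1 + a^2)
 h(a) = sqrt(C1 + a^2)


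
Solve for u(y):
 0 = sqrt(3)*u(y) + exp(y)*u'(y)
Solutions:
 u(y) = C1*exp(sqrt(3)*exp(-y))


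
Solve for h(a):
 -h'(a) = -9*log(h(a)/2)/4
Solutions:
 4*Integral(1/(-log(_y) + log(2)), (_y, h(a)))/9 = C1 - a


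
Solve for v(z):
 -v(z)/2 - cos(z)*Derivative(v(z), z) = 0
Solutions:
 v(z) = C1*(sin(z) - 1)^(1/4)/(sin(z) + 1)^(1/4)


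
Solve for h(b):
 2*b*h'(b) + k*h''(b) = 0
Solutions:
 h(b) = C1 + C2*sqrt(k)*erf(b*sqrt(1/k))


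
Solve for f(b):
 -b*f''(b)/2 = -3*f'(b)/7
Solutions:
 f(b) = C1 + C2*b^(13/7)


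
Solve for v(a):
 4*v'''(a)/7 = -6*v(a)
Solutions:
 v(a) = C3*exp(-2^(2/3)*21^(1/3)*a/2) + (C1*sin(2^(2/3)*3^(5/6)*7^(1/3)*a/4) + C2*cos(2^(2/3)*3^(5/6)*7^(1/3)*a/4))*exp(2^(2/3)*21^(1/3)*a/4)


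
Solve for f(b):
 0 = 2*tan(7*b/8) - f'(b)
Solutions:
 f(b) = C1 - 16*log(cos(7*b/8))/7


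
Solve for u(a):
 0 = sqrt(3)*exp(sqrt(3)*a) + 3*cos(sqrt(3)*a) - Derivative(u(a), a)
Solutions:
 u(a) = C1 + exp(sqrt(3)*a) + sqrt(3)*sin(sqrt(3)*a)


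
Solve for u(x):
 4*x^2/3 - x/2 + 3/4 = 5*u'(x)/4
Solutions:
 u(x) = C1 + 16*x^3/45 - x^2/5 + 3*x/5


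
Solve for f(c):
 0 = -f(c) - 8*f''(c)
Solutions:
 f(c) = C1*sin(sqrt(2)*c/4) + C2*cos(sqrt(2)*c/4)


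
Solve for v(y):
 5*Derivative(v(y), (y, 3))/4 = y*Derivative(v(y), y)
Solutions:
 v(y) = C1 + Integral(C2*airyai(10^(2/3)*y/5) + C3*airybi(10^(2/3)*y/5), y)


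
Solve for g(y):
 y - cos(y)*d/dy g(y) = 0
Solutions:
 g(y) = C1 + Integral(y/cos(y), y)


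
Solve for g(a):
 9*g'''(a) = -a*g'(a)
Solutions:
 g(a) = C1 + Integral(C2*airyai(-3^(1/3)*a/3) + C3*airybi(-3^(1/3)*a/3), a)


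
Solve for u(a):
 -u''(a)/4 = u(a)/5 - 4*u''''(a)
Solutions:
 u(a) = C1*exp(-sqrt(10)*a*sqrt(5 + 3*sqrt(145))/40) + C2*exp(sqrt(10)*a*sqrt(5 + 3*sqrt(145))/40) + C3*sin(sqrt(10)*a*sqrt(-5 + 3*sqrt(145))/40) + C4*cos(sqrt(10)*a*sqrt(-5 + 3*sqrt(145))/40)


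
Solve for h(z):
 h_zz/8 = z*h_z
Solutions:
 h(z) = C1 + C2*erfi(2*z)


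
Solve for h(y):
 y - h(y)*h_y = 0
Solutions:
 h(y) = -sqrt(C1 + y^2)
 h(y) = sqrt(C1 + y^2)


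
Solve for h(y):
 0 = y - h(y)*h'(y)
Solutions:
 h(y) = -sqrt(C1 + y^2)
 h(y) = sqrt(C1 + y^2)


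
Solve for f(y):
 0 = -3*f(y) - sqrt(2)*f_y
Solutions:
 f(y) = C1*exp(-3*sqrt(2)*y/2)


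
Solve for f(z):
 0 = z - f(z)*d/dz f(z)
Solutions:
 f(z) = -sqrt(C1 + z^2)
 f(z) = sqrt(C1 + z^2)


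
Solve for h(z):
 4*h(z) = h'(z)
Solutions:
 h(z) = C1*exp(4*z)


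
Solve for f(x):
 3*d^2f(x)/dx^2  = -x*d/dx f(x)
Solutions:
 f(x) = C1 + C2*erf(sqrt(6)*x/6)


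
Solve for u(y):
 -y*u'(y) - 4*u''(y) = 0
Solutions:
 u(y) = C1 + C2*erf(sqrt(2)*y/4)


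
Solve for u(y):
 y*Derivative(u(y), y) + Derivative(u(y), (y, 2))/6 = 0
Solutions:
 u(y) = C1 + C2*erf(sqrt(3)*y)


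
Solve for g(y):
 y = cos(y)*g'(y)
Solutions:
 g(y) = C1 + Integral(y/cos(y), y)


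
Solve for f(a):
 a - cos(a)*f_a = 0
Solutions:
 f(a) = C1 + Integral(a/cos(a), a)


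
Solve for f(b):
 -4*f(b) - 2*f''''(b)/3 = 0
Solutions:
 f(b) = (C1*sin(2^(3/4)*3^(1/4)*b/2) + C2*cos(2^(3/4)*3^(1/4)*b/2))*exp(-2^(3/4)*3^(1/4)*b/2) + (C3*sin(2^(3/4)*3^(1/4)*b/2) + C4*cos(2^(3/4)*3^(1/4)*b/2))*exp(2^(3/4)*3^(1/4)*b/2)


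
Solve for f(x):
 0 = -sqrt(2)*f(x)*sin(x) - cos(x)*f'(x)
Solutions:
 f(x) = C1*cos(x)^(sqrt(2))


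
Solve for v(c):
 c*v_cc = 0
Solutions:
 v(c) = C1 + C2*c


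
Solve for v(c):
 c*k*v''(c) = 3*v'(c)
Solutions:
 v(c) = C1 + c^(((re(k) + 3)*re(k) + im(k)^2)/(re(k)^2 + im(k)^2))*(C2*sin(3*log(c)*Abs(im(k))/(re(k)^2 + im(k)^2)) + C3*cos(3*log(c)*im(k)/(re(k)^2 + im(k)^2)))


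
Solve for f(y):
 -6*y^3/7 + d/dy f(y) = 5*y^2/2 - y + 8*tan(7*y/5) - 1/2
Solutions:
 f(y) = C1 + 3*y^4/14 + 5*y^3/6 - y^2/2 - y/2 - 40*log(cos(7*y/5))/7


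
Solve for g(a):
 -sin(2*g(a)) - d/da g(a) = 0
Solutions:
 g(a) = pi - acos((-C1 - exp(4*a))/(C1 - exp(4*a)))/2
 g(a) = acos((-C1 - exp(4*a))/(C1 - exp(4*a)))/2


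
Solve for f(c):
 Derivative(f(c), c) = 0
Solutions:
 f(c) = C1


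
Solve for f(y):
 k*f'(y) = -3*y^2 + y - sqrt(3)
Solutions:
 f(y) = C1 - y^3/k + y^2/(2*k) - sqrt(3)*y/k


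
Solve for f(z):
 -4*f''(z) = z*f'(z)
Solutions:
 f(z) = C1 + C2*erf(sqrt(2)*z/4)
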